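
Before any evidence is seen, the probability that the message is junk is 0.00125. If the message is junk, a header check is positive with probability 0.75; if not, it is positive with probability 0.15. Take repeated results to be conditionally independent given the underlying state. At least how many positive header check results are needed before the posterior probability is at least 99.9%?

9

Prior odds: 0.00125 ÷ 0.99875 = 1/799.
Likelihood ratio of a positive = 0.75/0.15 = 5.
Target posterior odds = 0.999/0.001 = 999.
Require 5ⁿ ≥ 999 ÷ (1/799) = 798201.
5⁸ = 390625 falls short of 798201 but 5⁹ = 1953125 reaches it, so n = 9.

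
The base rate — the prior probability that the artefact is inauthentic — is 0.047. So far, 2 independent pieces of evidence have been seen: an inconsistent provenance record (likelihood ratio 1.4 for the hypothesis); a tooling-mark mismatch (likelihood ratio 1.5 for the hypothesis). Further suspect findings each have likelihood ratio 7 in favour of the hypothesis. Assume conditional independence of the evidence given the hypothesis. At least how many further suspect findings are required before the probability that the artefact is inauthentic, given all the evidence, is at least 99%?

Prior odds = 0.047/0.953 = 47/953.
Combined Bayes factor of the evidence already in hand = 1.4 × 1.5 = 2.1.
Odds after that evidence = (47/953) × 2.1 = 987/9530.
Target odds = 0.99/0.01 = 99.
Need 7ⁿ ≥ 99 ÷ (987/9530) = 314490/329.
7³ = 343 falls short of 314490/329 but 7⁴ = 2401 reaches it, so n = 4.

4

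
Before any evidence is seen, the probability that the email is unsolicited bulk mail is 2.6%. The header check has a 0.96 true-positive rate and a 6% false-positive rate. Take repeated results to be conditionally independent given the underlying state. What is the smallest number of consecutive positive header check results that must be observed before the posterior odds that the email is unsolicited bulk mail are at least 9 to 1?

3

Prior odds = 0.026/0.974 = 13/487.
Likelihood ratio of a positive result = 0.96/0.06 = 16.
Target odds = 9.
Require 16ⁿ ≥ 9 ÷ (13/487) = 4383/13.
16² = 256 falls short of 4383/13 but 16³ = 4096 reaches it, so n = 3.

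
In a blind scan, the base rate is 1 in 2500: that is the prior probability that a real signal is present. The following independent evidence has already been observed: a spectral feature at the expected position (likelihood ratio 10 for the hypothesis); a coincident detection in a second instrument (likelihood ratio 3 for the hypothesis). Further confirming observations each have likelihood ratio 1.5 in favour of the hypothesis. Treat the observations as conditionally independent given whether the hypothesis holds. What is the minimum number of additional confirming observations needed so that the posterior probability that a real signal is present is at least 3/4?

14

Prior odds = 0.0004/0.9996 = 1/2499.
Combined Bayes factor of the evidence already in hand = 10 × 3 = 30.
Odds after that evidence = (1/2499) × 30 = 10/833.
Target odds = 0.75/0.25 = 3.
Need 1.5ⁿ ≥ 3 ÷ (10/833) = 249.9.
1.5¹³ = 1594323/8192 falls short of 249.9 but 1.5¹⁴ = 4782969/16384 reaches it, so n = 14.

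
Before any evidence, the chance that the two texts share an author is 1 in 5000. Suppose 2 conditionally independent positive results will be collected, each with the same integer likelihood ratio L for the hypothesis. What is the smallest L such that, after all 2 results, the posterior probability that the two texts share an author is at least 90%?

213

Prior odds = 0.0002/0.9998 = 1/4999.
Target odds = 0.9/0.1 = 9.
Need L² ≥ 9 ÷ (1/4999) = 44991.
212² = 44944 < 44991 ≤ 45369 = 213², so L = 213.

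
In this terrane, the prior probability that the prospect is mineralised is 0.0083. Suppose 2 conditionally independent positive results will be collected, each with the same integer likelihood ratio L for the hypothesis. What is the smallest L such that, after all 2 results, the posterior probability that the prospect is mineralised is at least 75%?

19

Prior odds = 0.0083/0.9917 = 83/9917.
Target odds = 0.75/0.25 = 3.
Need L² ≥ 3 ÷ (83/9917) = 29751/83.
18² = 324 < 29751/83 ≤ 361 = 19², so L = 19.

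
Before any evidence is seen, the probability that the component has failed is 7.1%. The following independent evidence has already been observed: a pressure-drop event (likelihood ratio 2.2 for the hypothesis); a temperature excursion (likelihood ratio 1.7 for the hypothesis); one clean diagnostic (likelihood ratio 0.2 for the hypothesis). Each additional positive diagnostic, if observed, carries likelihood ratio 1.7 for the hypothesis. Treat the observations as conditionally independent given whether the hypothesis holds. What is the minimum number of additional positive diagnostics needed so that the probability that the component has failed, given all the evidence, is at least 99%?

15

Prior odds = 0.071/0.929 = 71/929.
Combined Bayes factor of the evidence already in hand = 2.2 × 1.7 × 0.2 = 0.748.
Odds after that evidence = (71/929) × 0.748 = 13277/232250.
Target odds = 0.99/0.01 = 99.
Need 1.7ⁿ ≥ 99 ÷ (13277/232250) = 2090250/1207.
1.7¹⁴ ≈1683.78 falls short of 2090250/1207 but 1.7¹⁵ ≈2862.42 reaches it, so n = 15.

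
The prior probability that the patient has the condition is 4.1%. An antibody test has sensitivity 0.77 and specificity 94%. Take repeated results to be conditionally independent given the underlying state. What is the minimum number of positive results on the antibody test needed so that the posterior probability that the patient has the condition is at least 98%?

3

Prior odds: 0.041 ÷ 0.959 = 41/959.
False-positive rate = 1 − 0.94 = 0.06; likelihood ratio of a positive = 0.77/0.06 = 77/6.
Target odds: 0.98 ÷ 0.02 = 49.
Need (41/959) × (77/6)ⁿ ≥ 49, i.e. (77/6)ⁿ ≥ 46991/41.
(77/6)² = 5929/36 falls short of 46991/41 but (77/6)³ = 456533/216 reaches it, so n = 3.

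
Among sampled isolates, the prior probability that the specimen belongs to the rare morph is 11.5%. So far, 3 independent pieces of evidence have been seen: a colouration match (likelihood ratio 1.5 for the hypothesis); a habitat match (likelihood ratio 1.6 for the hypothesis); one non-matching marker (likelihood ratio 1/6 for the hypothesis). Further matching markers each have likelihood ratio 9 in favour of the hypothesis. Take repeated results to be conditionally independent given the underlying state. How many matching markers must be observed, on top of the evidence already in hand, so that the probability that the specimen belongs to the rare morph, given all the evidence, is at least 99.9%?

5

Prior odds = 0.115/0.885 = 23/177.
Combined Bayes factor of the evidence already in hand = 1.5 × 1.6 × (1/6) = 0.4.
Odds after that evidence = (23/177) × 0.4 = 46/885.
Target odds = 0.999/0.001 = 999.
Need 9ⁿ ≥ 999 ÷ (46/885) = 884115/46.
9⁴ = 6561 falls short of 884115/46 but 9⁵ = 59049 reaches it, so n = 5.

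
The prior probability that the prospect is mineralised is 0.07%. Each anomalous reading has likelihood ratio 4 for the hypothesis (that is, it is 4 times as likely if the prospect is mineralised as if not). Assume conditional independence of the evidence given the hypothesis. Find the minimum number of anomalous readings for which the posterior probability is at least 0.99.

Prior odds: 0.0007 ÷ 0.9993 = 7/9993.
Likelihood ratio per anomalous reading = 4.
Target posterior odds = 0.99/0.01 = 99.
Need (7/9993) × 4ⁿ ≥ 99, i.e. 4ⁿ ≥ 989307/7.
4⁸ = 65536 falls short of 989307/7 but 4⁹ = 262144 reaches it, so n = 9.

9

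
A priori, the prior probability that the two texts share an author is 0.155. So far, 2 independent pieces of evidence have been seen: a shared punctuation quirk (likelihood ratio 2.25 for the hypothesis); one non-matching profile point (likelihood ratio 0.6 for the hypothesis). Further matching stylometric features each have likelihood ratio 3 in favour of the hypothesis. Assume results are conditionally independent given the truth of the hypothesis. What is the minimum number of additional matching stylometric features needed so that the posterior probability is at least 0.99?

6

Prior odds = 0.155/0.845 = 31/169.
Combined Bayes factor of the evidence already in hand = 2.25 × 0.6 = 1.35.
Odds after that evidence = (31/169) × 1.35 = 837/3380.
Target odds = 0.99/0.01 = 99.
Need 3ⁿ ≥ 99 ÷ (837/3380) = 37180/93.
3⁵ = 243 falls short of 37180/93 but 3⁶ = 729 reaches it, so n = 6.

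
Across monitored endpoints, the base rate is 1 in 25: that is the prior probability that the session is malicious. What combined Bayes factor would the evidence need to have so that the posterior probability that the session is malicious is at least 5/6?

Prior odds = 0.04/0.96 = 1/24.
Target odds = (5/6)/(1/6) = 5.
Required Bayes factor = 5 ÷ (1/24) = 120.

120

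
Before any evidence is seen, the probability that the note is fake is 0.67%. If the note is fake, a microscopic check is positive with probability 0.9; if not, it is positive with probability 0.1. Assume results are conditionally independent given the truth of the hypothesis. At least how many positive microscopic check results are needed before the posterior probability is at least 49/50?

Prior odds: 0.0067 ÷ 0.9933 = 67/9933.
Likelihood ratio of a positive = 0.9/0.1 = 9.
Target posterior odds = 0.98/0.02 = 49.
Need (67/9933) × 9ⁿ ≥ 49, i.e. 9ⁿ ≥ 486717/67.
9⁴ = 6561 falls short of 486717/67 but 9⁵ = 59049 reaches it, so n = 5.

5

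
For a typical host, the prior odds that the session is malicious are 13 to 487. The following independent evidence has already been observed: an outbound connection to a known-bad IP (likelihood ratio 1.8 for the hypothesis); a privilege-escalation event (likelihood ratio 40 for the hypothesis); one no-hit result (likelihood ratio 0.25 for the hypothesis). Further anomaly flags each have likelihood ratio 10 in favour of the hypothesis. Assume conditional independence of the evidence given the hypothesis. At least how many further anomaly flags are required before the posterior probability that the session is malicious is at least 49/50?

3

Prior odds = 13/487.
Combined Bayes factor of the evidence already in hand = 1.8 × 40 × 0.25 = 18.
Odds after that evidence = (13/487) × 18 = 234/487.
Target odds = 0.98/0.02 = 49.
Need 10ⁿ ≥ 49 ÷ (234/487) = 23863/234.
10² = 100 falls short of 23863/234 but 10³ = 1000 reaches it, so n = 3.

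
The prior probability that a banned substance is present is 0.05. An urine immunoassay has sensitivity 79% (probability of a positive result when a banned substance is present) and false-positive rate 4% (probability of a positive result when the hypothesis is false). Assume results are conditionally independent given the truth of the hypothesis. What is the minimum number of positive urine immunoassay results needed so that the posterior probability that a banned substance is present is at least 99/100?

3

Prior odds = 0.05/0.95 = 1/19.
Likelihood ratio of a positive result = 0.79/0.04 = 19.75.
Target posterior odds = 0.99/0.01 = 99.
Require 19.75ⁿ ≥ 99 ÷ (1/19) = 1881.
19.75² = 390.0625 falls short of 1881 but 19.75³ = 7703.734375 reaches it, so n = 3.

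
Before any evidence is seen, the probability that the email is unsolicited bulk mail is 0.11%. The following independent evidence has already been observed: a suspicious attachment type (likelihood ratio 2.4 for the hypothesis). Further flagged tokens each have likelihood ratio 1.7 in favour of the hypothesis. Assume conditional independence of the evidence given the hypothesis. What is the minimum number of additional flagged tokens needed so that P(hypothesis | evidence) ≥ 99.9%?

Prior odds = 0.0011/0.9989 = 11/9989.
Bayes factor of the evidence already in hand = 2.4.
Odds after that evidence = (11/9989) × 2.4 = 132/49945.
Target odds = 0.999/0.001 = 999.
Need 1.7ⁿ ≥ 999 ÷ (132/49945) = 16631685/44.
1.7²⁴ ≈339449 falls short of 16631685/44 but 1.7²⁵ ≈577063 reaches it, so n = 25.

25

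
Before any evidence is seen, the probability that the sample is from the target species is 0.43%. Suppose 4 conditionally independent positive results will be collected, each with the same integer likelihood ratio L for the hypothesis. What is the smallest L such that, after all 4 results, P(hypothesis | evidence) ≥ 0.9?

Prior odds = 0.0043/0.9957 = 43/9957.
Target odds = 0.9/0.1 = 9.
Need L⁴ ≥ 9 ÷ (43/9957) = 89613/43.
6⁴ = 1296 < 89613/43 ≤ 2401 = 7⁴, so L = 7.

7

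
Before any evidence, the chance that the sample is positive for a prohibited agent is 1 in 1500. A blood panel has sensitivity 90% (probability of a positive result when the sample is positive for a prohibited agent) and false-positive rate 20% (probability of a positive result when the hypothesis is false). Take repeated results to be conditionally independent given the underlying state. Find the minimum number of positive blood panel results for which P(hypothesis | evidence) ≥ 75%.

6

Prior odds: (1/1500) ÷ (1499/1500) = 1/1499.
Likelihood ratio of a positive result = 0.9/0.2 = 4.5.
Target odds: 0.75 ÷ 0.25 = 3.
Require 4.5ⁿ ≥ 3 ÷ (1/1499) = 4497.
4.5⁵ = 1845.28125 falls short of 4497 but 4.5⁶ = 8303.765625 reaches it, so n = 6.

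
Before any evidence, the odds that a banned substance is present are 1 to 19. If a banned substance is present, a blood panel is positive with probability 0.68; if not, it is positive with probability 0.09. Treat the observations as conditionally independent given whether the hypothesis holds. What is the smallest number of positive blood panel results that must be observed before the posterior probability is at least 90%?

3

Prior odds = 1/19.
Likelihood ratio of a positive = 0.68/0.09 = 68/9.
Target posterior odds = 0.9/0.1 = 9.
Require (68/9)ⁿ ≥ 9 ÷ (1/19) = 171.
(68/9)² = 4624/81 falls short of 171 but (68/9)³ = 314432/729 reaches it, so n = 3.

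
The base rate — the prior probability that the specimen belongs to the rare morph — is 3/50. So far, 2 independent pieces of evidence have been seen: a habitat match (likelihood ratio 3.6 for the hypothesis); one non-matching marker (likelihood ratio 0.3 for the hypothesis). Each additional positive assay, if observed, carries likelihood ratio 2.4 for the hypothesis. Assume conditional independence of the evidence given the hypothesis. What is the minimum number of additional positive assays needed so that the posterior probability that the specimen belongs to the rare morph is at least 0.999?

Prior odds = 0.06/0.94 = 3/47.
Combined Bayes factor of the evidence already in hand = 3.6 × 0.3 = 1.08.
Odds after that evidence = (3/47) × 1.08 = 81/1175.
Target odds = 0.999/0.001 = 999.
Need 2.4ⁿ ≥ 999 ÷ (81/1175) = 43475/3.
2.4¹⁰ ≈6340.34 falls short of 43475/3 but 2.4¹¹ ≈15216.8 reaches it, so n = 11.

11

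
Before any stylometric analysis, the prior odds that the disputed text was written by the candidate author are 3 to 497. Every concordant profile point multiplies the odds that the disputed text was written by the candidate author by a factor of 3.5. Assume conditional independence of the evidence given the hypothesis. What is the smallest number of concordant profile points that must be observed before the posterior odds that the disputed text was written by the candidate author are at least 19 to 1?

Prior odds = 3/497.
Likelihood ratio per concordant profile point = 3.5.
Target odds = 19.
Require 3.5ⁿ ≥ 19 ÷ (3/497) = 9443/3.
3.5⁶ = 1838.265625 falls short of 9443/3 but 3.5⁷ = 823543/128 reaches it, so n = 7.

7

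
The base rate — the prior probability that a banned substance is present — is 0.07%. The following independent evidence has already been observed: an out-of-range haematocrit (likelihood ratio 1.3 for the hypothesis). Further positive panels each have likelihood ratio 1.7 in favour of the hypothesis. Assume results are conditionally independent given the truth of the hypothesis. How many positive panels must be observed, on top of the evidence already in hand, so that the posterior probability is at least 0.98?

21

Prior odds = 0.0007/0.9993 = 7/9993.
Bayes factor of the evidence already in hand = 1.3.
Odds after that evidence = (7/9993) × 1.3 = 91/99930.
Target odds = 0.98/0.02 = 49.
Need 1.7ⁿ ≥ 49 ÷ (91/99930) = 699510/13.
1.7²⁰ ≈40642.3 falls short of 699510/13 but 1.7²¹ ≈69091.9 reaches it, so n = 21.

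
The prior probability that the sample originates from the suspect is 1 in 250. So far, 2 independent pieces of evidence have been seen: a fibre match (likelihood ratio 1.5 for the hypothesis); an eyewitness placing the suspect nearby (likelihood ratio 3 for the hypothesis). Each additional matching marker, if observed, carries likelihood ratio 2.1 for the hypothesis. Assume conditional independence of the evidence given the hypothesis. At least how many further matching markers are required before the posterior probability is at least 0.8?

8

Prior odds = 0.004/0.996 = 1/249.
Combined Bayes factor of the evidence already in hand = 1.5 × 3 = 4.5.
Odds after that evidence = (1/249) × 4.5 = 3/166.
Target odds = 0.8/0.2 = 4.
Need 2.1ⁿ ≥ 4 ÷ (3/166) = 664/3.
2.1⁷ ≈180.109 falls short of 664/3 but 2.1⁸ ≈378.229 reaches it, so n = 8.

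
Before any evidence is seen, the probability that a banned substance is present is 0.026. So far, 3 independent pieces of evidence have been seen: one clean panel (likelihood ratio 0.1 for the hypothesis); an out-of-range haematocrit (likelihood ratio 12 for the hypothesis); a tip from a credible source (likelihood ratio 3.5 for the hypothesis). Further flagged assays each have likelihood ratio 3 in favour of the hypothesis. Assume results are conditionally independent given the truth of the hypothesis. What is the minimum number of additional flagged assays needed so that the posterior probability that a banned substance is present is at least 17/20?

4

Prior odds = 0.026/0.974 = 13/487.
Combined Bayes factor of the evidence already in hand = 0.1 × 12 × 3.5 = 4.2.
Odds after that evidence = (13/487) × 4.2 = 273/2435.
Target odds = 0.85/0.15 = 17/3.
Need 3ⁿ ≥ 17/3 ÷ (273/2435) = 41395/819.
3³ = 27 falls short of 41395/819 but 3⁴ = 81 reaches it, so n = 4.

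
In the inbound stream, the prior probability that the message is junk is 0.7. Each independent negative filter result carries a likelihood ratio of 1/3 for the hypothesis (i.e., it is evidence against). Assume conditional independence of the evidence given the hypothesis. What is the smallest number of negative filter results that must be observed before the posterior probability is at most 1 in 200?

Prior odds: 0.7 ÷ 0.3 = 7/3.
Likelihood ratio per negative filter result = 1/3.
Target posterior odds = 0.005/0.995 = 1/199.
Need (7/3) × (1/3)ⁿ ≤ 1/199, i.e. (1/3)ⁿ ≤ 3/1393.
(1/3)⁵ = 1/243 is still above 3/1393 but (1/3)⁶ = 1/729 is at or below it, so n = 6.

6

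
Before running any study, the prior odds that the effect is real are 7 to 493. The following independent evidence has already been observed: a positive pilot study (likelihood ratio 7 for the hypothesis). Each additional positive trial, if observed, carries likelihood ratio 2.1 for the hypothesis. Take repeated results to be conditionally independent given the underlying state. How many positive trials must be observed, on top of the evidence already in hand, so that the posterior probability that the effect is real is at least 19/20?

Prior odds = 7/493.
Bayes factor of the evidence already in hand = 7.
Odds after that evidence = (7/493) × 7 = 49/493.
Target odds = 0.95/0.05 = 19.
Need 2.1ⁿ ≥ 19 ÷ (49/493) = 9367/49.
2.1⁷ ≈180.109 falls short of 9367/49 but 2.1⁸ ≈378.229 reaches it, so n = 8.

8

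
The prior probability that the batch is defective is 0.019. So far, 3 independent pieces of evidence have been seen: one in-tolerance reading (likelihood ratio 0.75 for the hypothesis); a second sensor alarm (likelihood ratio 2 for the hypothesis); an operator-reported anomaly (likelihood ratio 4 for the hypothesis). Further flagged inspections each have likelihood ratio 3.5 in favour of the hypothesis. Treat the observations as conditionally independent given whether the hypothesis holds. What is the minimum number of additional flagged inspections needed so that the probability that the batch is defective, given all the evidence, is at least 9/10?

4

Prior odds = 0.019/0.981 = 19/981.
Combined Bayes factor of the evidence already in hand = 0.75 × 2 × 4 = 6.
Odds after that evidence = (19/981) × 6 = 38/327.
Target odds = 0.9/0.1 = 9.
Need 3.5ⁿ ≥ 9 ÷ (38/327) = 2943/38.
3.5³ = 42.875 falls short of 2943/38 but 3.5⁴ = 150.0625 reaches it, so n = 4.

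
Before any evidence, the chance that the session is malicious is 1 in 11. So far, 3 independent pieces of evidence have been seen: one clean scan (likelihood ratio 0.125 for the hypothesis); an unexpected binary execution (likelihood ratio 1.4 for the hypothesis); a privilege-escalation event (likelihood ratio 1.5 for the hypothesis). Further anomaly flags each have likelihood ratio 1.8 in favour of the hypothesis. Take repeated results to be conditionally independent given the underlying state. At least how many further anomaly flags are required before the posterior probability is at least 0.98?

13

Prior odds = (1/11)/(10/11) = 0.1.
Combined Bayes factor of the evidence already in hand = 0.125 × 1.4 × 1.5 = 0.2625.
Odds after that evidence = 0.1 × 0.2625 = 0.02625.
Target odds = 0.98/0.02 = 49.
Need 1.8ⁿ ≥ 49 ÷ 0.02625 = 5600/3.
1.8¹² ≈1156.83 falls short of 5600/3 but 1.8¹³ ≈2082.3 reaches it, so n = 13.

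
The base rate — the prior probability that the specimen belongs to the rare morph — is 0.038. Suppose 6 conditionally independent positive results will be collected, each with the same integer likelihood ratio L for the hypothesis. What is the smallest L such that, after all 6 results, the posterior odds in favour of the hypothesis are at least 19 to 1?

3

Prior odds = 0.038/0.962 = 19/481.
Target odds = 19.
Need L⁶ ≥ 19 ÷ (19/481) = 481.
2⁶ = 64 < 481 ≤ 729 = 3⁶, so L = 3.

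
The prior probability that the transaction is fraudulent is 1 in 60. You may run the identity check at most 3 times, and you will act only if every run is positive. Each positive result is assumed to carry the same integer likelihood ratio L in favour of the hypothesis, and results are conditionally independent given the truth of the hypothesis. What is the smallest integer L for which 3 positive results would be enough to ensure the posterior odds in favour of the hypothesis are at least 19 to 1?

11

Prior odds = (1/60)/(59/60) = 1/59.
Target odds = 19.
Need L³ ≥ 19 ÷ (1/59) = 1121.
10³ = 1000 < 1121 ≤ 1331 = 11³, so L = 11.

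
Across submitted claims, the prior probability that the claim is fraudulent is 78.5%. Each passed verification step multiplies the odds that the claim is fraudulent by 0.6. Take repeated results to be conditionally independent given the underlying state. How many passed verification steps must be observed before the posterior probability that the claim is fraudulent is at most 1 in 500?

15

Prior odds = 0.785/0.215 = 157/43.
Likelihood ratio per passed verification step = 0.6.
Target odds: 0.002 ÷ 0.998 = 1/499.
Require 0.6ⁿ ≤ 1/499 ÷ (157/43) = 43/78343.
0.6¹⁴ ≈0.000783642 is still above 43/78343 but 0.6¹⁵ ≈0.000470185 is at or below it, so n = 15.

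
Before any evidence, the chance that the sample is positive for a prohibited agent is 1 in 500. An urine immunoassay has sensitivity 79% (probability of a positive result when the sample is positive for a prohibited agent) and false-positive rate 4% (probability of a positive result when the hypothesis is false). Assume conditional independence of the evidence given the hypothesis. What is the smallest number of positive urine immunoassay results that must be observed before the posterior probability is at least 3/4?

3

Prior odds: 0.002 ÷ 0.998 = 1/499.
Likelihood ratio of a positive result = 0.79/0.04 = 19.75.
Target posterior odds = 0.75/0.25 = 3.
Require 19.75ⁿ ≥ 3 ÷ (1/499) = 1497.
19.75² = 390.0625 falls short of 1497 but 19.75³ = 7703.734375 reaches it, so n = 3.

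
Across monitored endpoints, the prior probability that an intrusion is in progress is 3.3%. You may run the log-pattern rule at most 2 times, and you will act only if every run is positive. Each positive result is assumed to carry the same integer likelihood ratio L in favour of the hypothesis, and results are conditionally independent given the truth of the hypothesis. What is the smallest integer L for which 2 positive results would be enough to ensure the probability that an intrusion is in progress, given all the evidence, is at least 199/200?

77

Prior odds = 0.033/0.967 = 33/967.
Target odds = 0.995/0.005 = 199.
Need L² ≥ 199 ÷ (33/967) = 192433/33.
76² = 5776 < 192433/33 ≤ 5929 = 77², so L = 77.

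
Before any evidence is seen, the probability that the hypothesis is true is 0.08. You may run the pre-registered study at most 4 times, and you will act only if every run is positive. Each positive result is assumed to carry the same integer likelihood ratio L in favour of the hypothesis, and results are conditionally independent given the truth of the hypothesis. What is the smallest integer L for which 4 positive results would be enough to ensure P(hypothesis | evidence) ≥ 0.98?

Prior odds = 0.08/0.92 = 2/23.
Target odds = 0.98/0.02 = 49.
Need L⁴ ≥ 49 ÷ (2/23) = 563.5.
4⁴ = 256 < 563.5 ≤ 625 = 5⁴, so L = 5.

5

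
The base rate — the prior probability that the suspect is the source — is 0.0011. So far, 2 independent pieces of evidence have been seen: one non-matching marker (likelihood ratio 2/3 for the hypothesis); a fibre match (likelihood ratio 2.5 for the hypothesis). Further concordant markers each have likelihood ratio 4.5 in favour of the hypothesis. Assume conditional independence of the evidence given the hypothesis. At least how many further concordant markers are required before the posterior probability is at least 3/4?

Prior odds = 0.0011/0.9989 = 11/9989.
Combined Bayes factor of the evidence already in hand = (2/3) × 2.5 = 5/3.
Odds after that evidence = (11/9989) × 5/3 = 55/29967.
Target odds = 0.75/0.25 = 3.
Need 4.5ⁿ ≥ 3 ÷ (55/29967) = 89901/55.
4.5⁴ = 410.0625 falls short of 89901/55 but 4.5⁵ = 1845.28125 reaches it, so n = 5.

5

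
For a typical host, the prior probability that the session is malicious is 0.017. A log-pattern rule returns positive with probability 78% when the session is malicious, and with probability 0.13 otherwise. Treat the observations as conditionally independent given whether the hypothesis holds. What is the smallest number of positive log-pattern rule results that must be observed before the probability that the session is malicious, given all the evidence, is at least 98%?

5

Prior odds = 0.017/0.983 = 17/983.
Likelihood ratio of a positive result = 0.78/0.13 = 6.
Target odds: 0.98 ÷ 0.02 = 49.
Require 6ⁿ ≥ 49 ÷ (17/983) = 48167/17.
6⁴ = 1296 falls short of 48167/17 but 6⁵ = 7776 reaches it, so n = 5.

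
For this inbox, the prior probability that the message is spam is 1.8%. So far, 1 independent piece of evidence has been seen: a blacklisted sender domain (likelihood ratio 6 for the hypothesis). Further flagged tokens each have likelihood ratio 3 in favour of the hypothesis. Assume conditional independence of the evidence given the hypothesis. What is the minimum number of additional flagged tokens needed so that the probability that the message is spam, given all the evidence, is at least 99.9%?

Prior odds = 0.018/0.982 = 9/491.
Bayes factor of the evidence already in hand = 6.
Odds after that evidence = (9/491) × 6 = 54/491.
Target odds = 0.999/0.001 = 999.
Need 3ⁿ ≥ 999 ÷ (54/491) = 9083.5.
3⁸ = 6561 falls short of 9083.5 but 3⁹ = 19683 reaches it, so n = 9.

9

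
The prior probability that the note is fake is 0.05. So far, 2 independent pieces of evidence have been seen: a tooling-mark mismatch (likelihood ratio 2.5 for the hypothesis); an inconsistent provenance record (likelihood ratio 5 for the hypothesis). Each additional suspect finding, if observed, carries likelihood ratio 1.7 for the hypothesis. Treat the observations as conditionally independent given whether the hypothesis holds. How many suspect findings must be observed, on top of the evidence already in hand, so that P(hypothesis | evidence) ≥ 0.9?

5

Prior odds = 0.05/0.95 = 1/19.
Combined Bayes factor of the evidence already in hand = 2.5 × 5 = 12.5.
Odds after that evidence = (1/19) × 12.5 = 25/38.
Target odds = 0.9/0.1 = 9.
Need 1.7ⁿ ≥ 9 ÷ (25/38) = 13.68.
1.7⁴ = 8.3521 falls short of 13.68 but 1.7⁵ = 1419857/100000 reaches it, so n = 5.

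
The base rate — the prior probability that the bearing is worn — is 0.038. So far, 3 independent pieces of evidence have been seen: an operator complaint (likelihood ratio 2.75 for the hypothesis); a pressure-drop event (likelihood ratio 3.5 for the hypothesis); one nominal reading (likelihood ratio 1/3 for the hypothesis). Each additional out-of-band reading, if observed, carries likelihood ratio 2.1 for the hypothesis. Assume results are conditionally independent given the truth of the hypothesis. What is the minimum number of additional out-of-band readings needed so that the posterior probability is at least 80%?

5

Prior odds = 0.038/0.962 = 19/481.
Combined Bayes factor of the evidence already in hand = 2.75 × 3.5 × (1/3) = 77/24.
Odds after that evidence = (19/481) × 77/24 = 1463/11544.
Target odds = 0.8/0.2 = 4.
Need 2.1ⁿ ≥ 4 ÷ (1463/11544) = 46176/1463.
2.1⁴ = 19.4481 falls short of 46176/1463 but 2.1⁵ = 4084101/100000 reaches it, so n = 5.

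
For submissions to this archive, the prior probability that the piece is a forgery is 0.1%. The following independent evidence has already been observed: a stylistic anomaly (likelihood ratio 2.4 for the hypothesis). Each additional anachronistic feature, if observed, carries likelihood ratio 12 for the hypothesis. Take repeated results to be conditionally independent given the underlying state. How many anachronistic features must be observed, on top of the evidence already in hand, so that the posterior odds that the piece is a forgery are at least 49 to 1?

4

Prior odds = 0.001/0.999 = 1/999.
Bayes factor of the evidence already in hand = 2.4.
Odds after that evidence = (1/999) × 2.4 = 4/1665.
Target odds = 49.
Need 12ⁿ ≥ 49 ÷ (4/1665) = 20396.25.
12³ = 1728 falls short of 20396.25 but 12⁴ = 20736 reaches it, so n = 4.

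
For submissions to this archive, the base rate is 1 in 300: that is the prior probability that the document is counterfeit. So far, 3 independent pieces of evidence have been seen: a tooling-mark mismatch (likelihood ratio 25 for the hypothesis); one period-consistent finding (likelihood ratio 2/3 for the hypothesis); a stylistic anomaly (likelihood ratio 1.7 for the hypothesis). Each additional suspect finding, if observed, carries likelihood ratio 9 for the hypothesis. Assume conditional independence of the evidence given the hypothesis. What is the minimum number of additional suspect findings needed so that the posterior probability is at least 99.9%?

Prior odds = (1/300)/(299/300) = 1/299.
Combined Bayes factor of the evidence already in hand = 25 × (2/3) × 1.7 = 85/3.
Odds after that evidence = (1/299) × 85/3 = 85/897.
Target odds = 0.999/0.001 = 999.
Need 9ⁿ ≥ 999 ÷ (85/897) = 896103/85.
9⁴ = 6561 falls short of 896103/85 but 9⁵ = 59049 reaches it, so n = 5.

5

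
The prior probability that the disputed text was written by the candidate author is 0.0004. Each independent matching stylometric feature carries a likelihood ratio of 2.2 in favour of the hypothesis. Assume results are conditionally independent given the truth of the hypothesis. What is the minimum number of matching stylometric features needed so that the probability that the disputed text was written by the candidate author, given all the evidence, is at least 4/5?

Prior odds: 0.0004 ÷ 0.9996 = 1/2499.
Likelihood ratio per matching stylometric feature = 2.2.
Target posterior odds = 0.8/0.2 = 4.
Require 2.2ⁿ ≥ 4 ÷ (1/2499) = 9996.
2.2¹¹ ≈5843.18 falls short of 9996 but 2.2¹² ≈12855 reaches it, so n = 12.

12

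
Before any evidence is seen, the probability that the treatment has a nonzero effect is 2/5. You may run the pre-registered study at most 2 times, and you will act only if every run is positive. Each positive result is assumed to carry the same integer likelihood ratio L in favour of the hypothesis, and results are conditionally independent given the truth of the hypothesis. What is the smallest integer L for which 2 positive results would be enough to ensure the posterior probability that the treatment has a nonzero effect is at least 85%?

Prior odds = 0.4/0.6 = 2/3.
Target odds = 0.85/0.15 = 17/3.
Need L² ≥ 17/3 ÷ (2/3) = 8.5.
2² = 4 < 8.5 ≤ 9 = 3², so L = 3.

3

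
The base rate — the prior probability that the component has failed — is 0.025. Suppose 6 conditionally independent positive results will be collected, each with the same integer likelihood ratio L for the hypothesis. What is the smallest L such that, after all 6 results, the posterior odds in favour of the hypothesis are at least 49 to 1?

Prior odds = 0.025/0.975 = 1/39.
Target odds = 49.
Need L⁶ ≥ 49 ÷ (1/39) = 1911.
3⁶ = 729 < 1911 ≤ 4096 = 4⁶, so L = 4.

4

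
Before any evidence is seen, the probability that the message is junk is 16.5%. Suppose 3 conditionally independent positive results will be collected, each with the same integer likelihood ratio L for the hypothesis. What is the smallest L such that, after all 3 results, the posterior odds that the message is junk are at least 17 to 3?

Prior odds = 0.165/0.835 = 33/167.
Target odds = 17/3.
Need L³ ≥ 17/3 ÷ (33/167) = 2839/99.
3³ = 27 < 2839/99 ≤ 64 = 4³, so L = 4.

4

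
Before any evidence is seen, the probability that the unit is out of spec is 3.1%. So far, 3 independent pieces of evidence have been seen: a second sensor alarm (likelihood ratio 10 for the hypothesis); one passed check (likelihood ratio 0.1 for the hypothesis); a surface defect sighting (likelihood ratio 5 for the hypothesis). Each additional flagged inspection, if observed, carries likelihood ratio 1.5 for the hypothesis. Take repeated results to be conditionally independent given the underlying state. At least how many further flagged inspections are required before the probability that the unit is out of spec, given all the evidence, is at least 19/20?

Prior odds = 0.031/0.969 = 31/969.
Combined Bayes factor of the evidence already in hand = 10 × 0.1 × 5 = 5.
Odds after that evidence = (31/969) × 5 = 155/969.
Target odds = 0.95/0.05 = 19.
Need 1.5ⁿ ≥ 19 ÷ (155/969) = 18411/155.
1.5¹¹ = 177147/2048 falls short of 18411/155 but 1.5¹² = 531441/4096 reaches it, so n = 12.

12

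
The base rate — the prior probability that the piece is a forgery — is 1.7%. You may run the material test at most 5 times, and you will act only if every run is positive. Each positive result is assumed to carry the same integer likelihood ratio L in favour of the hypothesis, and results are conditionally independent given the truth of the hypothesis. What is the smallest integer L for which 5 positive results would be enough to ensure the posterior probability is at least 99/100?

Prior odds = 0.017/0.983 = 17/983.
Target odds = 0.99/0.01 = 99.
Need L⁵ ≥ 99 ÷ (17/983) = 97317/17.
5⁵ = 3125 < 97317/17 ≤ 7776 = 6⁵, so L = 6.

6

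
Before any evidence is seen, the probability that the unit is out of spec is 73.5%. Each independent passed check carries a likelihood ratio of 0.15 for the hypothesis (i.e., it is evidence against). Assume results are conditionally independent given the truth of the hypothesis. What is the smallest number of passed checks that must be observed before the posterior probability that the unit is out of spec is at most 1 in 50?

Prior odds = 0.735/0.265 = 147/53.
Likelihood ratio per passed check = 0.15.
Target posterior odds = 0.02/0.98 = 1/49.
Need (147/53) × 0.15ⁿ ≤ 1/49, i.e. 0.15ⁿ ≤ 53/7203.
0.15² = 0.0225 is still above 53/7203 but 0.15³ = 0.003375 is at or below it, so n = 3.

3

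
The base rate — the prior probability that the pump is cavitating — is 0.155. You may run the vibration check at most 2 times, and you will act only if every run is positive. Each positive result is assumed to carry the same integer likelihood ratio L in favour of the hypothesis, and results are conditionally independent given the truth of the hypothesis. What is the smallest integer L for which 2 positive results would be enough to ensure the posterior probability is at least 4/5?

5

Prior odds = 0.155/0.845 = 31/169.
Target odds = 0.8/0.2 = 4.
Need L² ≥ 4 ÷ (31/169) = 676/31.
4² = 16 < 676/31 ≤ 25 = 5², so L = 5.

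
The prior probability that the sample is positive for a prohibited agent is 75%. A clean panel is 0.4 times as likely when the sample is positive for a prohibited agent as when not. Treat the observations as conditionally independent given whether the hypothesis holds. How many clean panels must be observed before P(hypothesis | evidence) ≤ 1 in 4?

Prior odds = 0.75/0.25 = 3.
Likelihood ratio per clean panel = 0.4.
Target odds: 0.25 ÷ 0.75 = 1/3.
Need 3 × 0.4ⁿ ≤ 1/3, i.e. 0.4ⁿ ≤ 1/9.
0.4² = 0.16 is still above 1/9 but 0.4³ = 0.064 is at or below it, so n = 3.

3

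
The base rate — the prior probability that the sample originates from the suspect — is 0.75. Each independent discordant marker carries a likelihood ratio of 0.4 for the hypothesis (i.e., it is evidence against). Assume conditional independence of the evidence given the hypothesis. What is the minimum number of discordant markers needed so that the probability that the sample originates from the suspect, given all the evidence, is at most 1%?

7

Prior odds = 0.75/0.25 = 3.
Likelihood ratio per discordant marker = 0.4.
Target odds: 0.01 ÷ 0.99 = 1/99.
Require 0.4ⁿ ≤ 1/99 ÷ 3 = 1/297.
0.4⁶ = 64/15625 is still above 1/297 but 0.4⁷ = 128/78125 is at or below it, so n = 7.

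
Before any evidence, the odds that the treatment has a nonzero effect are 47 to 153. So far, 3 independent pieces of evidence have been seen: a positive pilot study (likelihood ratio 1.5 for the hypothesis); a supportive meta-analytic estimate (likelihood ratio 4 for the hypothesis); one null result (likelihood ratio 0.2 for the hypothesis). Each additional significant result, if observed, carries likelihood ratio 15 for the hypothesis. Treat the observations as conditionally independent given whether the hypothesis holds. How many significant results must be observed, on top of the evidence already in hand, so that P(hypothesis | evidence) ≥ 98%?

Prior odds = 47/153.
Combined Bayes factor of the evidence already in hand = 1.5 × 4 × 0.2 = 1.2.
Odds after that evidence = (47/153) × 1.2 = 94/255.
Target odds = 0.98/0.02 = 49.
Need 15ⁿ ≥ 49 ÷ (94/255) = 12495/94.
15¹ = 15 falls short of 12495/94 but 15² = 225 reaches it, so n = 2.

2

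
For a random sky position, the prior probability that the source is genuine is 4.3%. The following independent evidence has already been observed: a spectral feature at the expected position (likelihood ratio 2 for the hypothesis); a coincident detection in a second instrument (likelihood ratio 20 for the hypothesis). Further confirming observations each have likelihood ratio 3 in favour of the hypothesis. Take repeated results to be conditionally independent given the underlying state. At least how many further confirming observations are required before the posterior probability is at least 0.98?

Prior odds = 0.043/0.957 = 43/957.
Combined Bayes factor of the evidence already in hand = 2 × 20 = 40.
Odds after that evidence = (43/957) × 40 = 1720/957.
Target odds = 0.98/0.02 = 49.
Need 3ⁿ ≥ 49 ÷ (1720/957) = 46893/1720.
3³ = 27 falls short of 46893/1720 but 3⁴ = 81 reaches it, so n = 4.

4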